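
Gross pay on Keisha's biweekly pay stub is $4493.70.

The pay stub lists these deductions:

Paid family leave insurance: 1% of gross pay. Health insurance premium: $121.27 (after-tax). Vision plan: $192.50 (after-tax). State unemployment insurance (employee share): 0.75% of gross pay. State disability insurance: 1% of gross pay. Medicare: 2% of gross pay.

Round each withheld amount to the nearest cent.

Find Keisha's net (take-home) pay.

$3966.48

State disability insurance: $4493.70 × 0.01 = $44.94
Paid family leave insurance: $4493.70 × 0.01 = $44.94
State unemployment insurance (employee share): $4493.70 × 0.0075 = $33.70
Medicare: $4493.70 × 0.02 = $89.87
Vision plan: $192.50
Health insurance premium: $121.27
Total deductions = $44.94 + $44.94 + $33.70 + $89.87 + $192.50 + $121.27 = $527.22
Net pay = $4493.70 − $527.22 = $3966.48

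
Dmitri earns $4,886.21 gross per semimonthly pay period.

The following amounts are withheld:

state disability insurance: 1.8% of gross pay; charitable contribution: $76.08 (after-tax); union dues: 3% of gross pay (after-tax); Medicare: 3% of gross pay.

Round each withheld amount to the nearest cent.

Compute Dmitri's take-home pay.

Medicare: $4,886.21 × 0.03 = $146.59
State disability insurance: $4,886.21 × 0.018 = $87.95
Charitable contribution: $76.08
Union dues: $4,886.21 × 0.03 = $146.59
Total deductions = $146.59 + $87.95 + $76.08 + $146.59 = $457.21
Net pay = $4,886.21 − $457.21 = $4,429.00

$4,429.00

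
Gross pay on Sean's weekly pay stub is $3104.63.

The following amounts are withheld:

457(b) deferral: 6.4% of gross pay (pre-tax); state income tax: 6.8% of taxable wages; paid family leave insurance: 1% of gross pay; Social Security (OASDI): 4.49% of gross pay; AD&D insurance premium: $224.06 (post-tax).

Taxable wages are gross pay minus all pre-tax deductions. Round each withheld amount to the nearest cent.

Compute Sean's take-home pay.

457(b) deferral: $3104.63 × 0.064 = $198.70
Taxable wages = $3104.63 − $198.70 = $2905.93
State income tax: $2905.93 × 0.068 = $197.60
Paid family leave insurance: $3104.63 × 0.01 = $31.05
Social Security (OASDI): $3104.63 × 0.0449 = $139.40
AD&D insurance premium: $224.06
Total deductions = $198.70 + $197.60 + $31.05 + $139.40 + $224.06 = $790.81
Net pay = $3104.63 − $790.81 = $2313.82

$2313.82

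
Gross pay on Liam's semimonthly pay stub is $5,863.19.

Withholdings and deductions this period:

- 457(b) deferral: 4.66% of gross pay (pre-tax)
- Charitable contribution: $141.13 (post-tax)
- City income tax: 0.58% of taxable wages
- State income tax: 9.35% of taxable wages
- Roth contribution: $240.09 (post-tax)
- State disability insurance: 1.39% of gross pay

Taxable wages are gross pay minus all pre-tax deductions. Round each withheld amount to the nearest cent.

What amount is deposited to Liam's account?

$4,572.17

457(b) deferral: $5,863.19 × 0.0466 = $273.22
Taxable wages = $5,863.19 − $273.22 = $5,589.97
State income tax: $5,589.97 × 0.0935 = $522.66
City income tax: $5,589.97 × 0.0058 = $32.42
State disability insurance: $5,863.19 × 0.0139 = $81.50
Roth contribution: $240.09
Charitable contribution: $141.13
Total deductions = $273.22 + $522.66 + $32.42 + $81.50 + $240.09 + $141.13 = $1,291.02
Net pay = $5,863.19 − $1,291.02 = $4,572.17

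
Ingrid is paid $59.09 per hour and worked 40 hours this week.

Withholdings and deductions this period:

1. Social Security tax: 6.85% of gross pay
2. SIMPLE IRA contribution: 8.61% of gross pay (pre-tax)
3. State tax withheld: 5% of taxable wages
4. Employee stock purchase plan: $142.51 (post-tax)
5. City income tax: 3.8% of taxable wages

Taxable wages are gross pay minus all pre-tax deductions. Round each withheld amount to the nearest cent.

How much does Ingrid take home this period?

$1,665.59

Gross pay: 40 × $59.09 = $2,363.60
SIMPLE IRA contribution: $2,363.60 × 0.0861 = $203.51
Taxable wages = $2,363.60 − $203.51 = $2,160.09
City income tax: $2,160.09 × 0.038 = $82.08
State tax withheld: $2,160.09 × 0.05 = $108.00
Social Security tax: $2,363.60 × 0.0685 = $161.91
Employee stock purchase plan: $142.51
Total deductions = $203.51 + $82.08 + $108.00 + $161.91 + $142.51 = $698.01
Net pay = $2,363.60 − $698.01 = $1,665.59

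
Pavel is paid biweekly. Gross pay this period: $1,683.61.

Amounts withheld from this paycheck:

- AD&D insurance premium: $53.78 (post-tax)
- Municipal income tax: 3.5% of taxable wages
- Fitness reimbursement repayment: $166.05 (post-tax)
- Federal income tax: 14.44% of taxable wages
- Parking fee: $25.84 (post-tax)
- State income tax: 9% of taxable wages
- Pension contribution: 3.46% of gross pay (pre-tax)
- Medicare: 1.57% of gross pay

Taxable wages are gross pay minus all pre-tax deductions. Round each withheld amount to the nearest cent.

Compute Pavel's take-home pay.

$915.39

Pension contribution: $1,683.61 × 0.0346 = $58.25
Taxable wages = $1,683.61 − $58.25 = $1,625.36
Federal income tax: $1,625.36 × 0.1444 = $234.70
State income tax: $1,625.36 × 0.09 = $146.28
Municipal income tax: $1,625.36 × 0.035 = $56.89
Medicare: $1,683.61 × 0.0157 = $26.43
Fitness reimbursement repayment: $166.05
AD&D insurance premium: $53.78
Parking fee: $25.84
Total deductions = $58.25 + $234.70 + $146.28 + $56.89 + $26.43 + $166.05 + $53.78 + $25.84 = $768.22
Net pay = $1,683.61 − $768.22 = $915.39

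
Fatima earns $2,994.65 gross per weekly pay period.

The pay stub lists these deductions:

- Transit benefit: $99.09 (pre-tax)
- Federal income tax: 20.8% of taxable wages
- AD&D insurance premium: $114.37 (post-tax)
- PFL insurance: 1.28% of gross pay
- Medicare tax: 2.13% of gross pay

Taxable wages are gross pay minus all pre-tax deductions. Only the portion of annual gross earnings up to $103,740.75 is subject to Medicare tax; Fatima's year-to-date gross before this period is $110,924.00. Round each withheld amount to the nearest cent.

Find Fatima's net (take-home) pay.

$2,140.58

Transit benefit: $99.09
Taxable wages = $2,994.65 − $99.09 = $2,895.56
Federal income tax: $2,895.56 × 0.208 = $602.28
PFL insurance: $2,994.65 × 0.0128 = $38.33
Medicare tax: annual cap $103,740.75 already reached (YTD $110,924.00), so $0.00
AD&D insurance premium: $114.37
Total deductions = $99.09 + $602.28 + $38.33 + $0.00 + $114.37 = $854.07
Net pay = $2,994.65 − $854.07 = $2,140.58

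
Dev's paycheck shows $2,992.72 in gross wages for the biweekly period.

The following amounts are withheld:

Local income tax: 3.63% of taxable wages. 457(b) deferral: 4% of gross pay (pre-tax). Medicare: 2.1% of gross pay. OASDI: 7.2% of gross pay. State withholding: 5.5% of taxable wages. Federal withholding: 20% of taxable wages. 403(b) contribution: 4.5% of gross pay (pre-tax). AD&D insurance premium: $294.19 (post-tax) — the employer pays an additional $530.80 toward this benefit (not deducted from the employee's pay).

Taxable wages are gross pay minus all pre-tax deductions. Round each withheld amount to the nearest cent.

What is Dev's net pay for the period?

$1,368.14

403(b) contribution: $2,992.72 × 0.045 = $134.67
457(b) deferral: $2,992.72 × 0.04 = $119.71
Pre-tax total = $134.67 + $119.71 = $254.38
Taxable wages = $2,992.72 − $254.38 = $2,738.34
Federal withholding: $2,738.34 × 0.2 = $547.67
Local income tax: $2,738.34 × 0.0363 = $99.40
State withholding: $2,738.34 × 0.055 = $150.61
OASDI: $2,992.72 × 0.072 = $215.48
Medicare: $2,992.72 × 0.021 = $62.85
AD&D insurance premium: $294.19
(Employer's $530.80 toward AD&D insurance premium is not withheld from the employee.)
Total deductions = $134.67 + $119.71 + $547.67 + $99.40 + $150.61 + $215.48 + $62.85 + $294.19 = $1,624.58
Net pay = $2,992.72 − $1,624.58 = $1,368.14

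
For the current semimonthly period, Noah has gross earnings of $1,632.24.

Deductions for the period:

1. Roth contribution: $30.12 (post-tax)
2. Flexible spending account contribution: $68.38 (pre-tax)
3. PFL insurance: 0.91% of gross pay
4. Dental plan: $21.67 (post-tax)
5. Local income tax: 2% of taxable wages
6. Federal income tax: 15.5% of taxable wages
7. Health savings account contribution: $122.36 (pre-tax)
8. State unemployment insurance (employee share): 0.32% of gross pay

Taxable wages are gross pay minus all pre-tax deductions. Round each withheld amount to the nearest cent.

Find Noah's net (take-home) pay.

$1,117.38

Flexible spending account contribution: $68.38
Health savings account contribution: $122.36
Pre-tax total = $68.38 + $122.36 = $190.74
Taxable wages = $1,632.24 − $190.74 = $1,441.50
Federal income tax: $1,441.50 × 0.155 = $223.43
Local income tax: $1,441.50 × 0.02 = $28.83
State unemployment insurance (employee share): $1,632.24 × 0.0032 = $5.22
PFL insurance: $1,632.24 × 0.0091 = $14.85
Dental plan: $21.67
Roth contribution: $30.12
Total deductions = $68.38 + $122.36 + $223.43 + $28.83 + $5.22 + $14.85 + $21.67 + $30.12 = $514.86
Net pay = $1,632.24 − $514.86 = $1,117.38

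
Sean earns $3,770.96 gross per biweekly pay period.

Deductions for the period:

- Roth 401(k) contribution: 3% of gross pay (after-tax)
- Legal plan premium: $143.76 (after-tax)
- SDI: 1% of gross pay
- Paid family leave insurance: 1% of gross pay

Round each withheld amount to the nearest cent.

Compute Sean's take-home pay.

SDI: $3,770.96 × 0.01 = $37.71
Paid family leave insurance: $3,770.96 × 0.01 = $37.71
Legal plan premium: $143.76
Roth 401(k) contribution: $3,770.96 × 0.03 = $113.13
Total deductions = $37.71 + $37.71 + $143.76 + $113.13 = $332.31
Net pay = $3,770.96 − $332.31 = $3,438.65

$3,438.65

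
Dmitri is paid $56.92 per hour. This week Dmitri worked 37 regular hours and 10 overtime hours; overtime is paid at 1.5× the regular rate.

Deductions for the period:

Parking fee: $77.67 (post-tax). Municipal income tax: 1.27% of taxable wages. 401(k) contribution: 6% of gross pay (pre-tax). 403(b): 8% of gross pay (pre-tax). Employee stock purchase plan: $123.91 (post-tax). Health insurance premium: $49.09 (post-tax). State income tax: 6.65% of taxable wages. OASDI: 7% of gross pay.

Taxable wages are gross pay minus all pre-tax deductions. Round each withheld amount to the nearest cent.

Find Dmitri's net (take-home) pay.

Regular pay: 37 × $56.92 = $2,106.04
Overtime pay: 10 × $56.92 × 1.5 = $853.80
Gross pay = $2,106.04 + $853.80 = $2,959.84
401(k) contribution: $2,959.84 × 0.06 = $177.59
403(b): $2,959.84 × 0.08 = $236.79
Pre-tax total = $177.59 + $236.79 = $414.38
Taxable wages = $2,959.84 − $414.38 = $2,545.46
Municipal income tax: $2,545.46 × 0.0127 = $32.33
State income tax: $2,545.46 × 0.0665 = $169.27
OASDI: $2,959.84 × 0.07 = $207.19
Employee stock purchase plan: $123.91
Health insurance premium: $49.09
Parking fee: $77.67
Total deductions = $177.59 + $236.79 + $32.33 + $169.27 + $207.19 + $123.91 + $49.09 + $77.67 = $1,073.84
Net pay = $2,959.84 − $1,073.84 = $1,886.00

$1,886.00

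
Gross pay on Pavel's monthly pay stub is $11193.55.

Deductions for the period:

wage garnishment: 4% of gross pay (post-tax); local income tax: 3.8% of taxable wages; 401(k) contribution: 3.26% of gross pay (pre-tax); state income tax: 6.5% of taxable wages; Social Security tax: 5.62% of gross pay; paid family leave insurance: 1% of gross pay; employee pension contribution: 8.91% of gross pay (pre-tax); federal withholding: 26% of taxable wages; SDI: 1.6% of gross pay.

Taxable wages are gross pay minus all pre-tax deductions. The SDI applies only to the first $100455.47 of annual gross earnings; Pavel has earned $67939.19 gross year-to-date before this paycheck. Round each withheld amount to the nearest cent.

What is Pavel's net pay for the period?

$4894.67

Employee pension contribution: $11193.55 × 0.0891 = $997.35
401(k) contribution: $11193.55 × 0.0326 = $364.91
Pre-tax total = $997.35 + $364.91 = $1362.26
Taxable wages = $11193.55 − $1362.26 = $9831.29
Federal withholding: $9831.29 × 0.26 = $2556.14
Local income tax: $9831.29 × 0.038 = $373.59
State income tax: $9831.29 × 0.065 = $639.03
SDI: cap not yet reached, full $11193.55 is subject → $11193.55 × 0.016 = $179.10
Paid family leave insurance: $11193.55 × 0.01 = $111.94
Social Security tax: $11193.55 × 0.0562 = $629.08
Wage garnishment: $11193.55 × 0.04 = $447.74
Total deductions = $997.35 + $364.91 + $2556.14 + $373.59 + $639.03 + $179.10 + $111.94 + $629.08 + $447.74 = $6298.88
Net pay = $11193.55 − $6298.88 = $4894.67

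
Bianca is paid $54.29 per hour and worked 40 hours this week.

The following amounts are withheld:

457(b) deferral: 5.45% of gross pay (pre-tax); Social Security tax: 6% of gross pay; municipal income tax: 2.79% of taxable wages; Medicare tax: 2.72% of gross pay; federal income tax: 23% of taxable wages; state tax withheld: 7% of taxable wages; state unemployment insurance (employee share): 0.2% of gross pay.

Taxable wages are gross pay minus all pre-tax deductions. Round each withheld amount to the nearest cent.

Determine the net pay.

$1,186.27

Gross pay: 40 × $54.29 = $2,171.60
457(b) deferral: $2,171.60 × 0.0545 = $118.35
Taxable wages = $2,171.60 − $118.35 = $2,053.25
Federal income tax: $2,053.25 × 0.23 = $472.25
Municipal income tax: $2,053.25 × 0.0279 = $57.29
State tax withheld: $2,053.25 × 0.07 = $143.73
Medicare tax: $2,171.60 × 0.0272 = $59.07
State unemployment insurance (employee share): $2,171.60 × 0.002 = $4.34
Social Security tax: $2,171.60 × 0.06 = $130.30
Total deductions = $118.35 + $472.25 + $57.29 + $143.73 + $59.07 + $4.34 + $130.30 = $985.33
Net pay = $2,171.60 − $985.33 = $1,186.27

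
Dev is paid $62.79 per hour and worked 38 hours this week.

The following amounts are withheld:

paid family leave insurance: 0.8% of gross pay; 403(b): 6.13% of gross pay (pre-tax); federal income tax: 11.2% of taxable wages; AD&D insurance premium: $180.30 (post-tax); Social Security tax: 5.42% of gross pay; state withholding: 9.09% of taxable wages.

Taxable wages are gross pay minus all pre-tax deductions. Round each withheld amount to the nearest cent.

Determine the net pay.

Gross pay: 38 × $62.79 = $2,386.02
403(b): $2,386.02 × 0.0613 = $146.26
Taxable wages = $2,386.02 − $146.26 = $2,239.76
State withholding: $2,239.76 × 0.0909 = $203.59
Federal income tax: $2,239.76 × 0.112 = $250.85
Social Security tax: $2,386.02 × 0.0542 = $129.32
Paid family leave insurance: $2,386.02 × 0.008 = $19.09
AD&D insurance premium: $180.30
Total deductions = $146.26 + $203.59 + $250.85 + $129.32 + $19.09 + $180.30 = $929.41
Net pay = $2,386.02 − $929.41 = $1,456.61

$1,456.61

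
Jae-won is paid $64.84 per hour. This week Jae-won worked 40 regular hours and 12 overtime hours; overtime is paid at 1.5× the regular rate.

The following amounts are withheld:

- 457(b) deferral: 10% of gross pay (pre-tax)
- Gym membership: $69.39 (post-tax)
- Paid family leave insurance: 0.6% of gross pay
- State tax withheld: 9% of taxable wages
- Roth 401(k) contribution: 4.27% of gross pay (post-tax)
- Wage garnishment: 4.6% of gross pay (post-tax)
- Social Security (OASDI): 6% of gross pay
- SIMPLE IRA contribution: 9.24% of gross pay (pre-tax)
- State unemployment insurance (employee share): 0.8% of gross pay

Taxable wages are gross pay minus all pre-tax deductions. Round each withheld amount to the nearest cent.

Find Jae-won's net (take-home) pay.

$2,082.57

Regular pay: 40 × $64.84 = $2,593.60
Overtime pay: 12 × $64.84 × 1.5 = $1,167.12
Gross pay = $2,593.60 + $1,167.12 = $3,760.72
SIMPLE IRA contribution: $3,760.72 × 0.0924 = $347.49
457(b) deferral: $3,760.72 × 0.1 = $376.07
Pre-tax total = $347.49 + $376.07 = $723.56
Taxable wages = $3,760.72 − $723.56 = $3,037.16
State tax withheld: $3,037.16 × 0.09 = $273.34
State unemployment insurance (employee share): $3,760.72 × 0.008 = $30.09
Social Security (OASDI): $3,760.72 × 0.06 = $225.64
Paid family leave insurance: $3,760.72 × 0.006 = $22.56
Gym membership: $69.39
Wage garnishment: $3,760.72 × 0.046 = $172.99
Roth 401(k) contribution: $3,760.72 × 0.0427 = $160.58
Total deductions = $347.49 + $376.07 + $273.34 + $30.09 + $225.64 + $22.56 + $69.39 + $172.99 + $160.58 = $1,678.15
Net pay = $3,760.72 − $1,678.15 = $2,082.57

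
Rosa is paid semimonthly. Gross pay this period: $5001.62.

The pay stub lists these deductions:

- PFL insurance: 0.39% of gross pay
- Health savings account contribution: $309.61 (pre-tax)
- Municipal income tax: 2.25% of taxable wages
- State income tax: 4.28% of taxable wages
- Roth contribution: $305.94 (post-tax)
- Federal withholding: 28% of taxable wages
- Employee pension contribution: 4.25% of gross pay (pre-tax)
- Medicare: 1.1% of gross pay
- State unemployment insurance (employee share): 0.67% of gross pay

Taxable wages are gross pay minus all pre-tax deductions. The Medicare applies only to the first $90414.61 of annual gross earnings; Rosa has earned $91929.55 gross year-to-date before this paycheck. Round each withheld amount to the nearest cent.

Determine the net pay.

Employee pension contribution: $5001.62 × 0.0425 = $212.57
Health savings account contribution: $309.61
Pre-tax total = $212.57 + $309.61 = $522.18
Taxable wages = $5001.62 − $522.18 = $4479.44
State income tax: $4479.44 × 0.0428 = $191.72
Municipal income tax: $4479.44 × 0.0225 = $100.79
Federal withholding: $4479.44 × 0.28 = $1254.24
PFL insurance: $5001.62 × 0.0039 = $19.51
Medicare: annual cap $90414.61 already reached (YTD $91929.55), so $0.00
State unemployment insurance (employee share): $5001.62 × 0.0067 = $33.51
Roth contribution: $305.94
Total deductions = $212.57 + $309.61 + $191.72 + $100.79 + $1254.24 + $19.51 + $0.00 + $33.51 + $305.94 = $2427.89
Net pay = $5001.62 − $2427.89 = $2573.73

$2573.73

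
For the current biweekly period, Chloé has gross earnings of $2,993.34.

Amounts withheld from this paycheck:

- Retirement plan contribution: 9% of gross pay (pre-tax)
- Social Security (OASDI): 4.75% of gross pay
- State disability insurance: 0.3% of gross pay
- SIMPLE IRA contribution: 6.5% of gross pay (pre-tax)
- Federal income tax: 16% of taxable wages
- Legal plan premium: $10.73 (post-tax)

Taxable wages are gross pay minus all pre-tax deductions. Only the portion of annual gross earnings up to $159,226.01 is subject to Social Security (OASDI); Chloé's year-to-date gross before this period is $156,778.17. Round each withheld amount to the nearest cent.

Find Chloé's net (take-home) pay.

SIMPLE IRA contribution: $2,993.34 × 0.065 = $194.57
Retirement plan contribution: $2,993.34 × 0.09 = $269.40
Pre-tax total = $194.57 + $269.40 = $463.97
Taxable wages = $2,993.34 − $463.97 = $2,529.37
Federal income tax: $2,529.37 × 0.16 = $404.70
Social Security (OASDI): only $159,226.01 − $156,778.17 = $2,447.84 of this check is subject → $2,447.84 × 0.0475 = $116.27
State disability insurance: $2,993.34 × 0.003 = $8.98
Legal plan premium: $10.73
Total deductions = $194.57 + $269.40 + $404.70 + $116.27 + $8.98 + $10.73 = $1,004.65
Net pay = $2,993.34 − $1,004.65 = $1,988.69

$1,988.69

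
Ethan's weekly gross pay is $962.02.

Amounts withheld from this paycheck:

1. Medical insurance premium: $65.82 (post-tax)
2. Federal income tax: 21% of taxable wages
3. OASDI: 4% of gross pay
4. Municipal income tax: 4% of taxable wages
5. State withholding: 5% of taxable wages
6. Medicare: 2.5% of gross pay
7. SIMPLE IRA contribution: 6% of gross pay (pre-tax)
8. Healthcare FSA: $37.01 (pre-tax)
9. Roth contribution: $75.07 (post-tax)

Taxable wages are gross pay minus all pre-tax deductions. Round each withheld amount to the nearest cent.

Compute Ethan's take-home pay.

Healthcare FSA: $37.01
SIMPLE IRA contribution: $962.02 × 0.06 = $57.72
Pre-tax total = $37.01 + $57.72 = $94.73
Taxable wages = $962.02 − $94.73 = $867.29
State withholding: $867.29 × 0.05 = $43.36
Federal income tax: $867.29 × 0.21 = $182.13
Municipal income tax: $867.29 × 0.04 = $34.69
Medicare: $962.02 × 0.025 = $24.05
OASDI: $962.02 × 0.04 = $38.48
Roth contribution: $75.07
Medical insurance premium: $65.82
Total deductions = $37.01 + $57.72 + $43.36 + $182.13 + $34.69 + $24.05 + $38.48 + $75.07 + $65.82 = $558.33
Net pay = $962.02 − $558.33 = $403.69

$403.69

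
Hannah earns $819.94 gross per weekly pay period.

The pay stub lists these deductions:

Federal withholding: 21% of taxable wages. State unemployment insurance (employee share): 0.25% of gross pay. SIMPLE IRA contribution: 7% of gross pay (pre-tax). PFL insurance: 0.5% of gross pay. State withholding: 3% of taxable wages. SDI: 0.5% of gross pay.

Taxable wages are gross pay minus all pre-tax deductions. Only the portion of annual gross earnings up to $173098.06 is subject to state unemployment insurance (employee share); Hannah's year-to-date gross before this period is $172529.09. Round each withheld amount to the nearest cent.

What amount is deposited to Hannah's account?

$569.91

SIMPLE IRA contribution: $819.94 × 0.07 = $57.40
Taxable wages = $819.94 − $57.40 = $762.54
State withholding: $762.54 × 0.03 = $22.88
Federal withholding: $762.54 × 0.21 = $160.13
PFL insurance: $819.94 × 0.005 = $4.10
SDI: $819.94 × 0.005 = $4.10
State unemployment insurance (employee share): only $173098.06 − $172529.09 = $568.97 of this check is subject → $568.97 × 0.0025 = $1.42
Total deductions = $57.40 + $22.88 + $160.13 + $4.10 + $4.10 + $1.42 = $250.03
Net pay = $819.94 − $250.03 = $569.91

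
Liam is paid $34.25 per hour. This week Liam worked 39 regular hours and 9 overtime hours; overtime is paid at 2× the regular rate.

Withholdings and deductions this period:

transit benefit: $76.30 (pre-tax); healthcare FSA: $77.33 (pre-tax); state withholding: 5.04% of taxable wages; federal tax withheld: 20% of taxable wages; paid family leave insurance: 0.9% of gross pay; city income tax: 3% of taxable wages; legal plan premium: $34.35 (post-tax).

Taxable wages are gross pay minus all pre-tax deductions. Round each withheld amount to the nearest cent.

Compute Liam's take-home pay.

$1242.37

Regular pay: 39 × $34.25 = $1335.75
Overtime pay: 9 × $34.25 × 2 = $616.50
Gross pay = $1335.75 + $616.50 = $1952.25
Transit benefit: $76.30
Healthcare FSA: $77.33
Pre-tax total = $76.30 + $77.33 = $153.63
Taxable wages = $1952.25 − $153.63 = $1798.62
City income tax: $1798.62 × 0.03 = $53.96
Federal tax withheld: $1798.62 × 0.2 = $359.72
State withholding: $1798.62 × 0.0504 = $90.65
Paid family leave insurance: $1952.25 × 0.009 = $17.57
Legal plan premium: $34.35
Total deductions = $76.30 + $77.33 + $53.96 + $359.72 + $90.65 + $17.57 + $34.35 = $709.88
Net pay = $1952.25 − $709.88 = $1242.37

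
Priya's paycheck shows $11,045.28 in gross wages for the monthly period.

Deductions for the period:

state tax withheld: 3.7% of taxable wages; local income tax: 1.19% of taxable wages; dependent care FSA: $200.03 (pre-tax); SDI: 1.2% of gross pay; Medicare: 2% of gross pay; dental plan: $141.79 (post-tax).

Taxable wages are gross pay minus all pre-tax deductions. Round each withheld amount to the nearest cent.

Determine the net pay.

Dependent care FSA: $200.03
Taxable wages = $11,045.28 − $200.03 = $10,845.25
State tax withheld: $10,845.25 × 0.037 = $401.27
Local income tax: $10,845.25 × 0.0119 = $129.06
Medicare: $11,045.28 × 0.02 = $220.91
SDI: $11,045.28 × 0.012 = $132.54
Dental plan: $141.79
Total deductions = $200.03 + $401.27 + $129.06 + $220.91 + $132.54 + $141.79 = $1,225.60
Net pay = $11,045.28 − $1,225.60 = $9,819.68

$9,819.68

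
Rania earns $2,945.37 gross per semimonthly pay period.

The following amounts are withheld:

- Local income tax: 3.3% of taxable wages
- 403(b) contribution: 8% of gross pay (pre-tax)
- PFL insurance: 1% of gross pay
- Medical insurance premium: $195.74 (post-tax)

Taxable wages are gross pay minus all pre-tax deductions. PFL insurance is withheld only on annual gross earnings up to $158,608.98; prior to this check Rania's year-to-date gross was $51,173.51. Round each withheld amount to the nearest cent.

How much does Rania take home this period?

$2,395.13

403(b) contribution: $2,945.37 × 0.08 = $235.63
Taxable wages = $2,945.37 − $235.63 = $2,709.74
Local income tax: $2,709.74 × 0.033 = $89.42
PFL insurance: cap not yet reached, full $2,945.37 is subject → $2,945.37 × 0.01 = $29.45
Medical insurance premium: $195.74
Total deductions = $235.63 + $89.42 + $29.45 + $195.74 = $550.24
Net pay = $2,945.37 − $550.24 = $2,395.13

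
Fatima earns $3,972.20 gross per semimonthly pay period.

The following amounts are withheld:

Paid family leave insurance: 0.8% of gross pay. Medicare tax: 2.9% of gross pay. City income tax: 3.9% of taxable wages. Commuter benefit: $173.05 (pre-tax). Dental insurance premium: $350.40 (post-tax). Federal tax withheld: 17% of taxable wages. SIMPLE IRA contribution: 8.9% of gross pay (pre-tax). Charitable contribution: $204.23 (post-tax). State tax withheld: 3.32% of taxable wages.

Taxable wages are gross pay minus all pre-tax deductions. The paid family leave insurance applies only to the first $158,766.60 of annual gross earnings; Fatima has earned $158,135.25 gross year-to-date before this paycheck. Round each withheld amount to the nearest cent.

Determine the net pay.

Commuter benefit: $173.05
SIMPLE IRA contribution: $3,972.20 × 0.089 = $353.53
Pre-tax total = $173.05 + $353.53 = $526.58
Taxable wages = $3,972.20 − $526.58 = $3,445.62
City income tax: $3,445.62 × 0.039 = $134.38
Federal tax withheld: $3,445.62 × 0.17 = $585.76
State tax withheld: $3,445.62 × 0.0332 = $114.39
Paid family leave insurance: only $158,766.60 − $158,135.25 = $631.35 of this check is subject → $631.35 × 0.008 = $5.05
Medicare tax: $3,972.20 × 0.029 = $115.19
Charitable contribution: $204.23
Dental insurance premium: $350.40
Total deductions = $173.05 + $353.53 + $134.38 + $585.76 + $114.39 + $5.05 + $115.19 + $204.23 + $350.40 = $2,035.98
Net pay = $3,972.20 − $2,035.98 = $1,936.22

$1,936.22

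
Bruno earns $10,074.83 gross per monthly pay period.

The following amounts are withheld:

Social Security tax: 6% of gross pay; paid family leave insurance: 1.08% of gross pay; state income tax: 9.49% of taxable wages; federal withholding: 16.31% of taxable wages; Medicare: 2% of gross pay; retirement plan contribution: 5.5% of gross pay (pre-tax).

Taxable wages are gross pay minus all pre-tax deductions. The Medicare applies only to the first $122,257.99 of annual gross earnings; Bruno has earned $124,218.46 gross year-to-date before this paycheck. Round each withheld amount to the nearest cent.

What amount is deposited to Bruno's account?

Retirement plan contribution: $10,074.83 × 0.055 = $554.12
Taxable wages = $10,074.83 − $554.12 = $9,520.71
State income tax: $9,520.71 × 0.0949 = $903.52
Federal withholding: $9,520.71 × 0.1631 = $1,552.83
Medicare: annual cap $122,257.99 already reached (YTD $124,218.46), so $0.00
Social Security tax: $10,074.83 × 0.06 = $604.49
Paid family leave insurance: $10,074.83 × 0.0108 = $108.81
Total deductions = $554.12 + $903.52 + $1,552.83 + $0.00 + $604.49 + $108.81 = $3,723.77
Net pay = $10,074.83 − $3,723.77 = $6,351.06

$6,351.06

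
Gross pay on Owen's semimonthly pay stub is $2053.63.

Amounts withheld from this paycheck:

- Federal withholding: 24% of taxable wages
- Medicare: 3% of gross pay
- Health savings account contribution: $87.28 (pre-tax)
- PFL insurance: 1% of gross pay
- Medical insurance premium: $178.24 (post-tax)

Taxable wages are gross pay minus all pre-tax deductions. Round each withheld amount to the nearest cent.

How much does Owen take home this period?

$1234.04

Health savings account contribution: $87.28
Taxable wages = $2053.63 − $87.28 = $1966.35
Federal withholding: $1966.35 × 0.24 = $471.92
PFL insurance: $2053.63 × 0.01 = $20.54
Medicare: $2053.63 × 0.03 = $61.61
Medical insurance premium: $178.24
Total deductions = $87.28 + $471.92 + $20.54 + $61.61 + $178.24 = $819.59
Net pay = $2053.63 − $819.59 = $1234.04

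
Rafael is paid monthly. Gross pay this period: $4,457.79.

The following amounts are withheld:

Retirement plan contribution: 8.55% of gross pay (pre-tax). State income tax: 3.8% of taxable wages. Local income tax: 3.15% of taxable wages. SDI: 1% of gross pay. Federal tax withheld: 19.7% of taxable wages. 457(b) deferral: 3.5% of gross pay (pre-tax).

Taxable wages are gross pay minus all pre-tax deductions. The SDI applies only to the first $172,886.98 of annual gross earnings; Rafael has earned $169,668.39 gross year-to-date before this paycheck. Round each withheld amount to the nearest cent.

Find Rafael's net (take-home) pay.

457(b) deferral: $4,457.79 × 0.035 = $156.02
Retirement plan contribution: $4,457.79 × 0.0855 = $381.14
Pre-tax total = $156.02 + $381.14 = $537.16
Taxable wages = $4,457.79 − $537.16 = $3,920.63
Federal tax withheld: $3,920.63 × 0.197 = $772.36
State income tax: $3,920.63 × 0.038 = $148.98
Local income tax: $3,920.63 × 0.0315 = $123.50
SDI: only $172,886.98 − $169,668.39 = $3,218.59 of this check is subject → $3,218.59 × 0.01 = $32.19
Total deductions = $156.02 + $381.14 + $772.36 + $148.98 + $123.50 + $32.19 = $1,614.19
Net pay = $4,457.79 − $1,614.19 = $2,843.60

$2,843.60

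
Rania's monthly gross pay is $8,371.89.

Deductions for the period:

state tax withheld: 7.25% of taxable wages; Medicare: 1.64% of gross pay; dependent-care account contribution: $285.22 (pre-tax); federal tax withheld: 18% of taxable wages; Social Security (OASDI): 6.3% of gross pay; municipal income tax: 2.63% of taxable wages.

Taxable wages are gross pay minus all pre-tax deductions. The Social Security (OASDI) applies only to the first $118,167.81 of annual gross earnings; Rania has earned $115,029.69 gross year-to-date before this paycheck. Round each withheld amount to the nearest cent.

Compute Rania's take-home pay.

$5,497.11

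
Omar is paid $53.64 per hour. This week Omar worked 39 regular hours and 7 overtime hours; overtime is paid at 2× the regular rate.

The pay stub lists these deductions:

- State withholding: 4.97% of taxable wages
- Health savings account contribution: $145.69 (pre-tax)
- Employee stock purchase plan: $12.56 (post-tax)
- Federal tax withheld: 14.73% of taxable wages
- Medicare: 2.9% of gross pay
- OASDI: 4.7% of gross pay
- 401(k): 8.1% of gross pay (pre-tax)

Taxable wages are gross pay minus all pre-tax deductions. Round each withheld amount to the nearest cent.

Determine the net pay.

Regular pay: 39 × $53.64 = $2091.96
Overtime pay: 7 × $53.64 × 2 = $750.96
Gross pay = $2091.96 + $750.96 = $2842.92
Health savings account contribution: $145.69
401(k): $2842.92 × 0.081 = $230.28
Pre-tax total = $145.69 + $230.28 = $375.97
Taxable wages = $2842.92 − $375.97 = $2466.95
Federal tax withheld: $2466.95 × 0.1473 = $363.38
State withholding: $2466.95 × 0.0497 = $122.61
OASDI: $2842.92 × 0.047 = $133.62
Medicare: $2842.92 × 0.029 = $82.44
Employee stock purchase plan: $12.56
Total deductions = $145.69 + $230.28 + $363.38 + $122.61 + $133.62 + $82.44 + $12.56 = $1090.58
Net pay = $2842.92 − $1090.58 = $1752.34

$1752.34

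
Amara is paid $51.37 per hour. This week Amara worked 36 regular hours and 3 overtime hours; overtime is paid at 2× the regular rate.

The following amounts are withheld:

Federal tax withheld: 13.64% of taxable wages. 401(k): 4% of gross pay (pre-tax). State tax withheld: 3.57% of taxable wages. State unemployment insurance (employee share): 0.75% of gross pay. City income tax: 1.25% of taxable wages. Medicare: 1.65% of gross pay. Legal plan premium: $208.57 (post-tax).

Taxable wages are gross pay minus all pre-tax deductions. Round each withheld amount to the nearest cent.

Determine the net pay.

Regular pay: 36 × $51.37 = $1,849.32
Overtime pay: 3 × $51.37 × 2 = $308.22
Gross pay = $1,849.32 + $308.22 = $2,157.54
401(k): $2,157.54 × 0.04 = $86.30
Taxable wages = $2,157.54 − $86.30 = $2,071.24
State tax withheld: $2,071.24 × 0.0357 = $73.94
Federal tax withheld: $2,071.24 × 0.1364 = $282.52
City income tax: $2,071.24 × 0.0125 = $25.89
Medicare: $2,157.54 × 0.0165 = $35.60
State unemployment insurance (employee share): $2,157.54 × 0.0075 = $16.18
Legal plan premium: $208.57
Total deductions = $86.30 + $73.94 + $282.52 + $25.89 + $35.60 + $16.18 + $208.57 = $729.00
Net pay = $2,157.54 − $729.00 = $1,428.54

$1,428.54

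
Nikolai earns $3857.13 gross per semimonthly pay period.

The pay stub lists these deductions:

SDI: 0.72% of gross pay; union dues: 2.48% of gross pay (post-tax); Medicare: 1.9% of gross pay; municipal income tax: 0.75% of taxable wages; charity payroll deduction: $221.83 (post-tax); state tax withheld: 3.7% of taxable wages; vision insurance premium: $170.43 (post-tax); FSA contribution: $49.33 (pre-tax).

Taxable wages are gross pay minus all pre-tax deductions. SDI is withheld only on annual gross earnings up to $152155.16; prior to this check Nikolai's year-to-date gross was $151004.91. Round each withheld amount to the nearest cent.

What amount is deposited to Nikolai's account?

FSA contribution: $49.33
Taxable wages = $3857.13 − $49.33 = $3807.80
Municipal income tax: $3807.80 × 0.0075 = $28.56
State tax withheld: $3807.80 × 0.037 = $140.89
Medicare: $3857.13 × 0.019 = $73.29
SDI: only $152155.16 − $151004.91 = $1150.25 of this check is subject → $1150.25 × 0.0072 = $8.28
Vision insurance premium: $170.43
Union dues: $3857.13 × 0.0248 = $95.66
Charity payroll deduction: $221.83
Total deductions = $49.33 + $28.56 + $140.89 + $73.29 + $8.28 + $170.43 + $95.66 + $221.83 = $788.27
Net pay = $3857.13 − $788.27 = $3068.86

$3068.86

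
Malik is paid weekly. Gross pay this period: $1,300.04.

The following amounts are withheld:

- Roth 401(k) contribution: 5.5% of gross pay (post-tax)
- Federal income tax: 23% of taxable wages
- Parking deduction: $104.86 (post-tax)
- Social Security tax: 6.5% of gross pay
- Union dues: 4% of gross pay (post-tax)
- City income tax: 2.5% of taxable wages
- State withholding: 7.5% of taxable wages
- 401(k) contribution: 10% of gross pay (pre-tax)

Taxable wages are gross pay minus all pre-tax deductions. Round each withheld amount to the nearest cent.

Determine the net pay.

401(k) contribution: $1,300.04 × 0.1 = $130.00
Taxable wages = $1,300.04 − $130.00 = $1,170.04
Federal income tax: $1,170.04 × 0.23 = $269.11
State withholding: $1,170.04 × 0.075 = $87.75
City income tax: $1,170.04 × 0.025 = $29.25
Social Security tax: $1,300.04 × 0.065 = $84.50
Parking deduction: $104.86
Roth 401(k) contribution: $1,300.04 × 0.055 = $71.50
Union dues: $1,300.04 × 0.04 = $52.00
Total deductions = $130.00 + $269.11 + $87.75 + $29.25 + $84.50 + $104.86 + $71.50 + $52.00 = $828.97
Net pay = $1,300.04 − $828.97 = $471.07

$471.07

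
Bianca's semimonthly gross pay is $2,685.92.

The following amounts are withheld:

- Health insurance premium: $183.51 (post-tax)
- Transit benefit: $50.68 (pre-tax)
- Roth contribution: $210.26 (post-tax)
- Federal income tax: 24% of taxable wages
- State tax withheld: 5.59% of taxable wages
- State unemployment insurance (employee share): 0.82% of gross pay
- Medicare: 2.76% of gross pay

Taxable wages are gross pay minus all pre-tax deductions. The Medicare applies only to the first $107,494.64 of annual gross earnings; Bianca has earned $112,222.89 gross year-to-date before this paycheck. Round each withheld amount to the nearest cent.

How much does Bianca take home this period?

Transit benefit: $50.68
Taxable wages = $2,685.92 − $50.68 = $2,635.24
State tax withheld: $2,635.24 × 0.0559 = $147.31
Federal income tax: $2,635.24 × 0.24 = $632.46
Medicare: annual cap $107,494.64 already reached (YTD $112,222.89), so $0.00
State unemployment insurance (employee share): $2,685.92 × 0.0082 = $22.02
Roth contribution: $210.26
Health insurance premium: $183.51
Total deductions = $50.68 + $147.31 + $632.46 + $0.00 + $22.02 + $210.26 + $183.51 = $1,246.24
Net pay = $2,685.92 − $1,246.24 = $1,439.68

$1,439.68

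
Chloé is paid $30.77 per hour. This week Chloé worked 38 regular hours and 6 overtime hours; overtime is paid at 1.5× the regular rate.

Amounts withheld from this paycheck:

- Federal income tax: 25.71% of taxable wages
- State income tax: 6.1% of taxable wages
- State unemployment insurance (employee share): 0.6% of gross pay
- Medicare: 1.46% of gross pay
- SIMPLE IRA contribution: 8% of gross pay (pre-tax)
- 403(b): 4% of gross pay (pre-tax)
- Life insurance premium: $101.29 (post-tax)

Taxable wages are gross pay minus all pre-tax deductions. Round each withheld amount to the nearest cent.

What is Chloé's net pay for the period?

Regular pay: 38 × $30.77 = $1169.26
Overtime pay: 6 × $30.77 × 1.5 = $276.93
Gross pay = $1169.26 + $276.93 = $1446.19
SIMPLE IRA contribution: $1446.19 × 0.08 = $115.70
403(b): $1446.19 × 0.04 = $57.85
Pre-tax total = $115.70 + $57.85 = $173.55
Taxable wages = $1446.19 − $173.55 = $1272.64
State income tax: $1272.64 × 0.061 = $77.63
Federal income tax: $1272.64 × 0.2571 = $327.20
Medicare: $1446.19 × 0.0146 = $21.11
State unemployment insurance (employee share): $1446.19 × 0.006 = $8.68
Life insurance premium: $101.29
Total deductions = $115.70 + $57.85 + $77.63 + $327.20 + $21.11 + $8.68 + $101.29 = $709.46
Net pay = $1446.19 − $709.46 = $736.73

$736.73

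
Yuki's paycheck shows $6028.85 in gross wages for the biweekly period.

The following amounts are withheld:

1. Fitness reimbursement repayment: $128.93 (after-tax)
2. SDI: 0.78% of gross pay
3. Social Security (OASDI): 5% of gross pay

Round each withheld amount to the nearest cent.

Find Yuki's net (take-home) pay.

Social Security (OASDI): $6028.85 × 0.05 = $301.44
SDI: $6028.85 × 0.0078 = $47.03
Fitness reimbursement repayment: $128.93
Total deductions = $301.44 + $47.03 + $128.93 = $477.40
Net pay = $6028.85 − $477.40 = $5551.45

$5551.45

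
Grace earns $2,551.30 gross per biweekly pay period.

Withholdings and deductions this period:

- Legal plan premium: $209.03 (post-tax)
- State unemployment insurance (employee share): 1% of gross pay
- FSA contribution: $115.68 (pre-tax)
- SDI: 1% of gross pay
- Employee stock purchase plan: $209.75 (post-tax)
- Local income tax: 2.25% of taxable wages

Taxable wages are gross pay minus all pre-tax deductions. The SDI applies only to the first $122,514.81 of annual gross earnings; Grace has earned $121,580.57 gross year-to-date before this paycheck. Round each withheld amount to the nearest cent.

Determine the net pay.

$1,927.19

FSA contribution: $115.68
Taxable wages = $2,551.30 − $115.68 = $2,435.62
Local income tax: $2,435.62 × 0.0225 = $54.80
State unemployment insurance (employee share): $2,551.30 × 0.01 = $25.51
SDI: only $122,514.81 − $121,580.57 = $934.24 of this check is subject → $934.24 × 0.01 = $9.34
Legal plan premium: $209.03
Employee stock purchase plan: $209.75
Total deductions = $115.68 + $54.80 + $25.51 + $9.34 + $209.03 + $209.75 = $624.11
Net pay = $2,551.30 − $624.11 = $1,927.19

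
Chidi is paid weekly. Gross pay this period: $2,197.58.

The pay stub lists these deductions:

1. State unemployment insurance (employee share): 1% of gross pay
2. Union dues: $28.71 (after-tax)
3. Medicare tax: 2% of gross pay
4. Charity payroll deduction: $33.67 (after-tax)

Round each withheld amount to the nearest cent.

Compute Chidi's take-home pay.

$2,069.27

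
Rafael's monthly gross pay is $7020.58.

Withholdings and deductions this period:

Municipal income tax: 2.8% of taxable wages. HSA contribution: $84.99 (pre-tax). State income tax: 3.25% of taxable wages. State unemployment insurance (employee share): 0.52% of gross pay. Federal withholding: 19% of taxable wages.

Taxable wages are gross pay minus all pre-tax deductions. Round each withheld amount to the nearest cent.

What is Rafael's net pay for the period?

$5161.71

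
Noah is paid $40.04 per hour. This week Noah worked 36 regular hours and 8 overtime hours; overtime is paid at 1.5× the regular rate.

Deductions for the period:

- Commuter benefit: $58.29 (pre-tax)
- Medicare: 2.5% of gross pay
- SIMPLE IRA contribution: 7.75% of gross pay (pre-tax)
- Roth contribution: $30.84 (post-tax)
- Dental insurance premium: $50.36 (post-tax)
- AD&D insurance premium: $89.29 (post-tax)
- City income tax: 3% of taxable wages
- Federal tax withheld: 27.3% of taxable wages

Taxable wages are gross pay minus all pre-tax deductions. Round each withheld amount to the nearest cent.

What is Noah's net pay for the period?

$976.59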